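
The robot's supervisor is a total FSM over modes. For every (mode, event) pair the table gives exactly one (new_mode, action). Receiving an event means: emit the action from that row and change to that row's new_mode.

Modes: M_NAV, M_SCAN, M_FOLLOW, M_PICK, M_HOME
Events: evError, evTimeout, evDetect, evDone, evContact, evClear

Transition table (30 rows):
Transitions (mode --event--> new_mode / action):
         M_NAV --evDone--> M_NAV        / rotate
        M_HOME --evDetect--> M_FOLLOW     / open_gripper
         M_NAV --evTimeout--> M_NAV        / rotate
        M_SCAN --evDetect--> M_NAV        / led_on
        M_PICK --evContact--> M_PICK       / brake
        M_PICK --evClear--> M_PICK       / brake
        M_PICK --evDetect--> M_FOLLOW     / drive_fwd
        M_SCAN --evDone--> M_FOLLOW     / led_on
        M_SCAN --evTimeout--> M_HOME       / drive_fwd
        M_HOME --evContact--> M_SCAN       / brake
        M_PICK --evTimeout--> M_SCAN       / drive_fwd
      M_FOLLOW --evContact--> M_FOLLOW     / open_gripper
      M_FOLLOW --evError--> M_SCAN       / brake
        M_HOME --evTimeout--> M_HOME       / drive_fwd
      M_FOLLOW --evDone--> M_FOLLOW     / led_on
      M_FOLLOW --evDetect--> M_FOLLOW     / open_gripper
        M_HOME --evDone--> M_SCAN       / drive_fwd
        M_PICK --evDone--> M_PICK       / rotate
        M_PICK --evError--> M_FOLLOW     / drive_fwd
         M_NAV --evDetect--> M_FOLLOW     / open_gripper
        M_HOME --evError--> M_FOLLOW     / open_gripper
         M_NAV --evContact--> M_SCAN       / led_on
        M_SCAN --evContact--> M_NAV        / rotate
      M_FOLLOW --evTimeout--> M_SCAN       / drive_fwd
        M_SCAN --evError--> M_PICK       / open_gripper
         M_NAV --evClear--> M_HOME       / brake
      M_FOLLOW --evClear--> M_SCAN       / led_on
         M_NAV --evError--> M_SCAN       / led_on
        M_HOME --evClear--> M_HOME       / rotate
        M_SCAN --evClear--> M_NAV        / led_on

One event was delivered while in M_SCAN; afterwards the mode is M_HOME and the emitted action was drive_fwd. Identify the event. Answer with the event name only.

evTimeout

try evError: (M_SCAN, evError) → (M_PICK, open_gripper)
try evTimeout: (M_SCAN, evTimeout) → (M_HOME, drive_fwd)  ← matches
try evDetect: (M_SCAN, evDetect) → (M_NAV, led_on)
try evDone: (M_SCAN, evDone) → (M_FOLLOW, led_on)
try evContact: (M_SCAN, evContact) → (M_NAV, rotate)
try evClear: (M_SCAN, evClear) → (M_NAV, led_on)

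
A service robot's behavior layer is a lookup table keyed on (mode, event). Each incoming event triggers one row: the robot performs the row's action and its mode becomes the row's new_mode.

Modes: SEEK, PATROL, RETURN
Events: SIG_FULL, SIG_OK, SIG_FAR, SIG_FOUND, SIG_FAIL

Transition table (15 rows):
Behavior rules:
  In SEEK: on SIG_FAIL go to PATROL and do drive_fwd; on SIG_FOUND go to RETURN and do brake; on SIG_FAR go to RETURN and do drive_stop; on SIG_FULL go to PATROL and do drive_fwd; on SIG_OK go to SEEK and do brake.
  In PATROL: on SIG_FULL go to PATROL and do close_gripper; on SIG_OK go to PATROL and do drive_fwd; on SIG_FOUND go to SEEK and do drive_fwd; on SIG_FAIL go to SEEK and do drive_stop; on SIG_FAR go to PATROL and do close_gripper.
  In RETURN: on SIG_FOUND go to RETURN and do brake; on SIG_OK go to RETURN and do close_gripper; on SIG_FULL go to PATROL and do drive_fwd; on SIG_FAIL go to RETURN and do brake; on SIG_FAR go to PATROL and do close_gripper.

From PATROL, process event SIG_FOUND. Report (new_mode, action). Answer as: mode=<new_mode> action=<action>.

current mode = PATROL; filter table to that mode:
  (PATROL, SIG_FULL) → (PATROL, close_gripper)
  (PATROL, SIG_OK) → (PATROL, drive_fwd)
  (PATROL, SIG_FOUND) → (SEEK, drive_fwd)  ← event matches
  (PATROL, SIG_FAIL) → (SEEK, drive_stop)
  (PATROL, SIG_FAR) → (PATROL, close_gripper)
event = SIG_FOUND selects (SEEK, drive_fwd)

mode=SEEK action=drive_fwd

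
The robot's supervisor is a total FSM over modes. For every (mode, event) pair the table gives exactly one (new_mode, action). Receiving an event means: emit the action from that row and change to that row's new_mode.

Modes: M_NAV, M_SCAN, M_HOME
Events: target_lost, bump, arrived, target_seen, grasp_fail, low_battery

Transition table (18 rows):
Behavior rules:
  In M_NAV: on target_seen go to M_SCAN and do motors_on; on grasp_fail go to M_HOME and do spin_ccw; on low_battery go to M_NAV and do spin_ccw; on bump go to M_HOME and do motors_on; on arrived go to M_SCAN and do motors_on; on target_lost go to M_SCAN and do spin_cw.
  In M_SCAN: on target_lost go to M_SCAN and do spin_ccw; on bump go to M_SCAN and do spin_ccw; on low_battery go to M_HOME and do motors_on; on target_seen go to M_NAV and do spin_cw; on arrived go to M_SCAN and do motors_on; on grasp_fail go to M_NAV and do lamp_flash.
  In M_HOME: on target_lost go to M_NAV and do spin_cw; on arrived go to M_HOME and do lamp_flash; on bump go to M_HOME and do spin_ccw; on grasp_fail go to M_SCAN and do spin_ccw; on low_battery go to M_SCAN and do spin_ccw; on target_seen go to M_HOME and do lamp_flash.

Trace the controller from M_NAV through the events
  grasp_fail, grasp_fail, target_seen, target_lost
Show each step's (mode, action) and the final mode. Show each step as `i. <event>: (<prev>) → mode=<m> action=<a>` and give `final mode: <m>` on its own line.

final mode: M_SCAN

1. grasp_fail: (M_NAV) → mode=M_HOME action=spin_ccw
2. grasp_fail: (M_HOME) → mode=M_SCAN action=spin_ccw
3. target_seen: (M_SCAN) → mode=M_NAV action=spin_cw
4. target_lost: (M_NAV) → mode=M_SCAN action=spin_cw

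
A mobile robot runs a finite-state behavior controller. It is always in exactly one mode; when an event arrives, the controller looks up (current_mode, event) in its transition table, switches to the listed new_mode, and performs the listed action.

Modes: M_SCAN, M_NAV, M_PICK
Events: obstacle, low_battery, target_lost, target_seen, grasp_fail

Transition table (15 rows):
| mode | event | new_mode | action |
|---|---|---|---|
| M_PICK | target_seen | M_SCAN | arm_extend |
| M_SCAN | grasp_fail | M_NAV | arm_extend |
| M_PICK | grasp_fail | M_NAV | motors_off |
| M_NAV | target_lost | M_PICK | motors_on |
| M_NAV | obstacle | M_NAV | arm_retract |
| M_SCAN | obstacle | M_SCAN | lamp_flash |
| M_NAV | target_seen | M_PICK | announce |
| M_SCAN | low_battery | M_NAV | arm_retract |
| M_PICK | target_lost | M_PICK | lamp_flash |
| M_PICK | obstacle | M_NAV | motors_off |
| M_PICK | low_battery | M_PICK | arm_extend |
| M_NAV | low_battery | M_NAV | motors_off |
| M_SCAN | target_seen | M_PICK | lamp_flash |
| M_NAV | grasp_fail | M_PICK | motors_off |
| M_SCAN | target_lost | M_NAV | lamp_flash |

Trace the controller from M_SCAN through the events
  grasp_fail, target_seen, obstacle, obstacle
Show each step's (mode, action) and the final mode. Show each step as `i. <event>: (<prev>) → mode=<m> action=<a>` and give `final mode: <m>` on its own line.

final mode: M_NAV

1. grasp_fail: (M_SCAN) → mode=M_NAV action=arm_extend
2. target_seen: (M_NAV) → mode=M_PICK action=announce
3. obstacle: (M_PICK) → mode=M_NAV action=motors_off
4. obstacle: (M_NAV) → mode=M_NAV action=arm_retract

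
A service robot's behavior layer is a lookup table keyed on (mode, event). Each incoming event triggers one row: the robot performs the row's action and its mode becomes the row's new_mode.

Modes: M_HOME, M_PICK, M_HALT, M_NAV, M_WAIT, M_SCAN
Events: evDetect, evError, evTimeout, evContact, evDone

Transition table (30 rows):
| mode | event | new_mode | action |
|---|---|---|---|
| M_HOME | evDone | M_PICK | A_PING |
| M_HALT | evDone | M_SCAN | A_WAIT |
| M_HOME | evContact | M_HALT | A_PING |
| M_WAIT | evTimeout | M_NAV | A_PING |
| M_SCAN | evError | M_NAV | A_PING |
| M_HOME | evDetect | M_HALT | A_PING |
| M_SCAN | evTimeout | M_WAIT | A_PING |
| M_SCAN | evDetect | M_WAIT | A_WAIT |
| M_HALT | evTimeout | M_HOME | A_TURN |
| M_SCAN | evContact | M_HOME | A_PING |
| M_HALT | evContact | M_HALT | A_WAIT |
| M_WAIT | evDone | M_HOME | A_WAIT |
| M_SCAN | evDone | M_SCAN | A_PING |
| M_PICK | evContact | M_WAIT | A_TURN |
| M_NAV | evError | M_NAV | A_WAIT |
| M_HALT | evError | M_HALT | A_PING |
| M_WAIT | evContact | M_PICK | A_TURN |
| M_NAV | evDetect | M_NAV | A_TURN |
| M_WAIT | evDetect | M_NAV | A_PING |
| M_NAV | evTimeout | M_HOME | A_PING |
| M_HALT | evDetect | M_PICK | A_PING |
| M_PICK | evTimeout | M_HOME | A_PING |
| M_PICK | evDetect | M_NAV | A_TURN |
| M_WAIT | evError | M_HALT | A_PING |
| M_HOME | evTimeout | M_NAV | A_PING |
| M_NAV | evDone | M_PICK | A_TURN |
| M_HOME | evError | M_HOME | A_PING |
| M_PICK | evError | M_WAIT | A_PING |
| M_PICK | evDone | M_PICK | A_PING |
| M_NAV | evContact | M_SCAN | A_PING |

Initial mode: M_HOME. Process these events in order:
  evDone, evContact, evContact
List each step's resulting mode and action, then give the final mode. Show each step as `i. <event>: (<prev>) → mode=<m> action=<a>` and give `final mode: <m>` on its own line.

1. evDone: (M_HOME) → mode=M_PICK action=A_PING
2. evContact: (M_PICK) → mode=M_WAIT action=A_TURN
3. evContact: (M_WAIT) → mode=M_PICK action=A_TURN

final mode: M_PICK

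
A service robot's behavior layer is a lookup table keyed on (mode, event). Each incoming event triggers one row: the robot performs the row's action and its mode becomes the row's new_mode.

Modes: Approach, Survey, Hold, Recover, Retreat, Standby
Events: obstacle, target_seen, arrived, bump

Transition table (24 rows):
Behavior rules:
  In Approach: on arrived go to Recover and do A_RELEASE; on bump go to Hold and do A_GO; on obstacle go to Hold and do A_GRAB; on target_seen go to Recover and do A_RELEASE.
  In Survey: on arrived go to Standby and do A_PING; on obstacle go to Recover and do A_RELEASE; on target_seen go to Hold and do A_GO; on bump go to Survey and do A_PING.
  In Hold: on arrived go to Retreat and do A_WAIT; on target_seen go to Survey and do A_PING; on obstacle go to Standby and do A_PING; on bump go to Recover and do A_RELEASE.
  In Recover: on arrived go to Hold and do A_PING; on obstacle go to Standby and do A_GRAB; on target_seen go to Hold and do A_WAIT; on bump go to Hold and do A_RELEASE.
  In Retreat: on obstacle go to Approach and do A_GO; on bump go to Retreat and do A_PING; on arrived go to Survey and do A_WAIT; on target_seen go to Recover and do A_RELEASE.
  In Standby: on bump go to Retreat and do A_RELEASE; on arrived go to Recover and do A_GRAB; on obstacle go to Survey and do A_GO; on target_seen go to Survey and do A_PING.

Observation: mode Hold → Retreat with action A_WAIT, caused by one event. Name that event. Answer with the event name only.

arrived

try obstacle: (Hold, obstacle) → (Standby, A_PING)
try target_seen: (Hold, target_seen) → (Survey, A_PING)
try arrived: (Hold, arrived) → (Retreat, A_WAIT)  ← matches
try bump: (Hold, bump) → (Recover, A_RELEASE)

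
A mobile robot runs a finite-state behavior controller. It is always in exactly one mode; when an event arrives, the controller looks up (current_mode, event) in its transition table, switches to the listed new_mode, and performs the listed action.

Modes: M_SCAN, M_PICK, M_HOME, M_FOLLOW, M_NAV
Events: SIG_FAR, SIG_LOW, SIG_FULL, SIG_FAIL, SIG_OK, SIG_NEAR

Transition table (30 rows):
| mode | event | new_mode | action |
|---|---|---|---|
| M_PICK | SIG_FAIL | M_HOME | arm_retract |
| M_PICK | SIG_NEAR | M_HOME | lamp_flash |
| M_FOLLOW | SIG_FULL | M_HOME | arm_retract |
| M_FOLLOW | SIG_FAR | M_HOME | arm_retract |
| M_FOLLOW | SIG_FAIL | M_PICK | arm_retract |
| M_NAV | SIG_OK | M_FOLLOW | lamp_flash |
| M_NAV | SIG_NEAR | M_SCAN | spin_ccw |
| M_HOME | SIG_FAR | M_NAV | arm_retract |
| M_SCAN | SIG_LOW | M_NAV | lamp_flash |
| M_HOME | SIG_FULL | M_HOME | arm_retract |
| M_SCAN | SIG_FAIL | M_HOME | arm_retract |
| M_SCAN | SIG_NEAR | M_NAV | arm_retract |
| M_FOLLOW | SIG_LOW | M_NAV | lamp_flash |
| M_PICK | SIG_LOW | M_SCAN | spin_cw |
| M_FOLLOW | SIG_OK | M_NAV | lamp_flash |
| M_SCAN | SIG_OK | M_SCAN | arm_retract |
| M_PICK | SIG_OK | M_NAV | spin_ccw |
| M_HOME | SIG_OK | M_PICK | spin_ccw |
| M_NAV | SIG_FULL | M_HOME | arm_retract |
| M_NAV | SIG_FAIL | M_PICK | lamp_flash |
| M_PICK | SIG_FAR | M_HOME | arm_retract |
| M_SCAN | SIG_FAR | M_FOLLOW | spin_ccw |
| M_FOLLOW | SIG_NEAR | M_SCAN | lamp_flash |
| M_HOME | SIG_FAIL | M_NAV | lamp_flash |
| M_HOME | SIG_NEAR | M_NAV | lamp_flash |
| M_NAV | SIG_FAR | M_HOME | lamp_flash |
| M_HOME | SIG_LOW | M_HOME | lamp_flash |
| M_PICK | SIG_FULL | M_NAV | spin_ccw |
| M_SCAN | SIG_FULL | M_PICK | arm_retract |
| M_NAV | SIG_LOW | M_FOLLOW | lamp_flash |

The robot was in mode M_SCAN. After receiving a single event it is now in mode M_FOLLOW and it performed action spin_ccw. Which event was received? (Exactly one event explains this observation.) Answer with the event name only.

SIG_FAR

try SIG_FAR: (M_SCAN, SIG_FAR) → (M_FOLLOW, spin_ccw)  ← matches
try SIG_LOW: (M_SCAN, SIG_LOW) → (M_NAV, lamp_flash)
try SIG_FULL: (M_SCAN, SIG_FULL) → (M_PICK, arm_retract)
try SIG_FAIL: (M_SCAN, SIG_FAIL) → (M_HOME, arm_retract)
try SIG_OK: (M_SCAN, SIG_OK) → (M_SCAN, arm_retract)
try SIG_NEAR: (M_SCAN, SIG_NEAR) → (M_NAV, arm_retract)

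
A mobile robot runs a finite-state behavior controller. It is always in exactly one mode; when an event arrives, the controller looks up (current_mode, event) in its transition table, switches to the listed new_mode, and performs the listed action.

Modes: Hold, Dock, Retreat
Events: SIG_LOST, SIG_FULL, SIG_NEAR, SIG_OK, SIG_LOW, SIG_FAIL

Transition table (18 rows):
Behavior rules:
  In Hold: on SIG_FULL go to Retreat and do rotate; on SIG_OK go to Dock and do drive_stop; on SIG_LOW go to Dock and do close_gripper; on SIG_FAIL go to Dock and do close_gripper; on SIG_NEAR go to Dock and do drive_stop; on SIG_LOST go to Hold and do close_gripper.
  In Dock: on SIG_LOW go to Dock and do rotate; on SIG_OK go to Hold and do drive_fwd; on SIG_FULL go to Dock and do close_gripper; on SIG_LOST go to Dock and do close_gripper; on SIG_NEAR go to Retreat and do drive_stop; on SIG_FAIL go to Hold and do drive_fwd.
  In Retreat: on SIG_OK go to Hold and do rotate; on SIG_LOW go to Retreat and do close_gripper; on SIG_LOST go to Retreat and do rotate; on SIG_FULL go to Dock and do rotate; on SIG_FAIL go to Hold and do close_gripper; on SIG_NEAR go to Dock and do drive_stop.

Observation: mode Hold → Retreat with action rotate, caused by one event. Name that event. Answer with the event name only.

try SIG_LOST: (Hold, SIG_LOST) → (Hold, close_gripper)
try SIG_FULL: (Hold, SIG_FULL) → (Retreat, rotate)  ← matches
try SIG_NEAR: (Hold, SIG_NEAR) → (Dock, drive_stop)
try SIG_OK: (Hold, SIG_OK) → (Dock, drive_stop)
try SIG_LOW: (Hold, SIG_LOW) → (Dock, close_gripper)
try SIG_FAIL: (Hold, SIG_FAIL) → (Dock, close_gripper)

SIG_FULL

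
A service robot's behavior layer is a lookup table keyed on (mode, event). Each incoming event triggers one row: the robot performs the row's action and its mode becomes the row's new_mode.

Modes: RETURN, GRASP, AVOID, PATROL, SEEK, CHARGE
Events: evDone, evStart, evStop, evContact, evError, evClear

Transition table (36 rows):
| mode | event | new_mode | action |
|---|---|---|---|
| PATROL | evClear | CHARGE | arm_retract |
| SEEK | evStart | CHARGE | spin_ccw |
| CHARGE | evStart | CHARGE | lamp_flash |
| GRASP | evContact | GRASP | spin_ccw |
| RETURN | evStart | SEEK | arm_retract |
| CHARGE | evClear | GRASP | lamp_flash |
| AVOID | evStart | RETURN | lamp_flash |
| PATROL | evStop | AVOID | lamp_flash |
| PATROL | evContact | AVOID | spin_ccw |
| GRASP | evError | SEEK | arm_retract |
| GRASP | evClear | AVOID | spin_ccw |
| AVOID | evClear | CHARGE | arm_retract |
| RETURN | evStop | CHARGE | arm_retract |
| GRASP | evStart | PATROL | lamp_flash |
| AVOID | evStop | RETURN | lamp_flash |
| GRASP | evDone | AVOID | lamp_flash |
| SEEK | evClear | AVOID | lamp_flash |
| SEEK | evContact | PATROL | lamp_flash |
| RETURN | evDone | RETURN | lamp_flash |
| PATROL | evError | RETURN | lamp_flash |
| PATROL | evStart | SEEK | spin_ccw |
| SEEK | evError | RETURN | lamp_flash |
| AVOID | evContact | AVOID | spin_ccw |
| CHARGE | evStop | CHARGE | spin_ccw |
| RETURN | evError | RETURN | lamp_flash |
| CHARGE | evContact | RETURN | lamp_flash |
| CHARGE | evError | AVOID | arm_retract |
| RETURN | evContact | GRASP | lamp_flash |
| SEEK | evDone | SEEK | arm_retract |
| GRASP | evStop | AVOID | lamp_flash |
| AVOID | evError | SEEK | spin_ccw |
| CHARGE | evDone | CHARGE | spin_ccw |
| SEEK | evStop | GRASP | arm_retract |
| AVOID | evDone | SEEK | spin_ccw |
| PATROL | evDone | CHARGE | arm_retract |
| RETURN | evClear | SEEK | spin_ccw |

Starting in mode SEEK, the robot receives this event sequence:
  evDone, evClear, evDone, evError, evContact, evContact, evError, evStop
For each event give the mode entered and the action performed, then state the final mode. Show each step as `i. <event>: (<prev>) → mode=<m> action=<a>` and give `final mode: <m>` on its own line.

1. evDone: (SEEK) → mode=SEEK action=arm_retract
2. evClear: (SEEK) → mode=AVOID action=lamp_flash
3. evDone: (AVOID) → mode=SEEK action=spin_ccw
4. evError: (SEEK) → mode=RETURN action=lamp_flash
5. evContact: (RETURN) → mode=GRASP action=lamp_flash
6. evContact: (GRASP) → mode=GRASP action=spin_ccw
7. evError: (GRASP) → mode=SEEK action=arm_retract
8. evStop: (SEEK) → mode=GRASP action=arm_retract

final mode: GRASP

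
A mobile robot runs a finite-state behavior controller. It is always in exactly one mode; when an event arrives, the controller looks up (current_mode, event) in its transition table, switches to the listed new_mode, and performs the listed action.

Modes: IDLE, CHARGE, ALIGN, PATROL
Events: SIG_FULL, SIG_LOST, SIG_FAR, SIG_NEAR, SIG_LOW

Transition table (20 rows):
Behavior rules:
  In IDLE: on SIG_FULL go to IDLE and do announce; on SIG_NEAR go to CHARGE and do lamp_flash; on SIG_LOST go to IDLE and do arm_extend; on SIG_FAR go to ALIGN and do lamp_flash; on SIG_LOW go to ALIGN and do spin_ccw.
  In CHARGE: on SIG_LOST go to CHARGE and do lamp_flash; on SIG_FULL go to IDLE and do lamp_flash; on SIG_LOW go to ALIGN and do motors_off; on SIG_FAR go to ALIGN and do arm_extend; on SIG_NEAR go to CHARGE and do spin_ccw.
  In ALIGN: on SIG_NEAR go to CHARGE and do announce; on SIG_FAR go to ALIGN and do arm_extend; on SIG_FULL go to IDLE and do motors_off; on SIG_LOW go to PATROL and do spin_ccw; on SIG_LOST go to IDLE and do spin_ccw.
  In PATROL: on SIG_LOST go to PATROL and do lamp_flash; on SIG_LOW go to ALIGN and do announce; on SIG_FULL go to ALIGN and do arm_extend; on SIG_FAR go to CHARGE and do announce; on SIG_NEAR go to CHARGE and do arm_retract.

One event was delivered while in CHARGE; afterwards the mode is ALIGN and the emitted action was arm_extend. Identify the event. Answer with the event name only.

try SIG_FULL: (CHARGE, SIG_FULL) → (IDLE, lamp_flash)
try SIG_LOST: (CHARGE, SIG_LOST) → (CHARGE, lamp_flash)
try SIG_FAR: (CHARGE, SIG_FAR) → (ALIGN, arm_extend)  ← matches
try SIG_NEAR: (CHARGE, SIG_NEAR) → (CHARGE, spin_ccw)
try SIG_LOW: (CHARGE, SIG_LOW) → (ALIGN, motors_off)

SIG_FAR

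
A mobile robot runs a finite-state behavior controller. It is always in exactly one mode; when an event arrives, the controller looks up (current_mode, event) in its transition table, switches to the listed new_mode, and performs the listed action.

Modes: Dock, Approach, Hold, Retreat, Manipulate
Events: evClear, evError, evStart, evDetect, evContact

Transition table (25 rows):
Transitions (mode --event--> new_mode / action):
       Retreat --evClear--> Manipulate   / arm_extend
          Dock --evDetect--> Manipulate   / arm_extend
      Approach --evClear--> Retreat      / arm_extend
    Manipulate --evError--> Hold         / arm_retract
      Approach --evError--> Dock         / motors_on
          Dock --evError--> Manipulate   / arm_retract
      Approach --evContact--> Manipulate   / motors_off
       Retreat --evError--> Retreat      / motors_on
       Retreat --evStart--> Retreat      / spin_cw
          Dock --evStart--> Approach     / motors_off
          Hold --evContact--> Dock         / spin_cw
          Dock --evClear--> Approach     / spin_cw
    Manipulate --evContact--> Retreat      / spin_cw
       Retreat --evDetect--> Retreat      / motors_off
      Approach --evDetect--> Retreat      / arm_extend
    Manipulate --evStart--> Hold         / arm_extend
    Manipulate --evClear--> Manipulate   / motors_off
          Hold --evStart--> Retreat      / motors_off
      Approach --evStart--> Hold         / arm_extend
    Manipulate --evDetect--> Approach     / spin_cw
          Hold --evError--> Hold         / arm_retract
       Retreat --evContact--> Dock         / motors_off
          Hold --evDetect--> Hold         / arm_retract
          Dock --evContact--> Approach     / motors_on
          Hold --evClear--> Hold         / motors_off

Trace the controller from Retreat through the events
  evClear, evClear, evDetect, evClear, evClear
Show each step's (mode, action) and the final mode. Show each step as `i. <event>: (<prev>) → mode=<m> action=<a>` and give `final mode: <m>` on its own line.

1. evClear: (Retreat) → mode=Manipulate action=arm_extend
2. evClear: (Manipulate) → mode=Manipulate action=motors_off
3. evDetect: (Manipulate) → mode=Approach action=spin_cw
4. evClear: (Approach) → mode=Retreat action=arm_extend
5. evClear: (Retreat) → mode=Manipulate action=arm_extend

final mode: Manipulate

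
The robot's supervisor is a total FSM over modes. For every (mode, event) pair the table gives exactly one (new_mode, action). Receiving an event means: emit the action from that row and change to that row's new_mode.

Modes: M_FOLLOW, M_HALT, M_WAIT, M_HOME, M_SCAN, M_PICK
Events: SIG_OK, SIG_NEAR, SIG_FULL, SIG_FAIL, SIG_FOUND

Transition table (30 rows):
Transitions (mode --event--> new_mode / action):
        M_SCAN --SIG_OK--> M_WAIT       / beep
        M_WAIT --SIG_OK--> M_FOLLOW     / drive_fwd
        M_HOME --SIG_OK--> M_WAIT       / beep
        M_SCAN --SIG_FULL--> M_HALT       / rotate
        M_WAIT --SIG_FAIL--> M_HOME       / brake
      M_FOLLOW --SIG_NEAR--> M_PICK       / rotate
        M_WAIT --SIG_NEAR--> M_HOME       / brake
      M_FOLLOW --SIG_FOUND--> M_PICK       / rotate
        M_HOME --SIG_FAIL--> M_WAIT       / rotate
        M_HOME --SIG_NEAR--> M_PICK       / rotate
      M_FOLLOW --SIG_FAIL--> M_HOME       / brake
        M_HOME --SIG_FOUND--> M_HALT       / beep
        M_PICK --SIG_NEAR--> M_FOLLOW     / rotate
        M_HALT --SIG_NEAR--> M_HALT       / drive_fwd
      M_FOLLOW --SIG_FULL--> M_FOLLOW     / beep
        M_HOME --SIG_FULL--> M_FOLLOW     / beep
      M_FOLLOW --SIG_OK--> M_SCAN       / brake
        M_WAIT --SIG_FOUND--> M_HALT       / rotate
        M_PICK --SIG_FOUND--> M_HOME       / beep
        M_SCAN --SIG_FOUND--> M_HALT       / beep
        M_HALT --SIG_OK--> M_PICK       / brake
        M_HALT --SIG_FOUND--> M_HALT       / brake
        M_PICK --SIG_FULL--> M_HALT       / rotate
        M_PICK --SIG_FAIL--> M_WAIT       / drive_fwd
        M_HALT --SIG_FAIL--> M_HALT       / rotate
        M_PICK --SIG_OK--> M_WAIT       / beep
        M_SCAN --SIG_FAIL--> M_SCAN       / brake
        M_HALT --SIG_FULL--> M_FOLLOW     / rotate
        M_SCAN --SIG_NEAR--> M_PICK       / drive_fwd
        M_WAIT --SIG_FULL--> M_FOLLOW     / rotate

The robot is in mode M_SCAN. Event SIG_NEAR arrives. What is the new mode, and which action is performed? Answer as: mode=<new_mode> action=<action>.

mode=M_PICK action=drive_fwd

current mode = M_SCAN; filter table to that mode:
  (M_SCAN, SIG_OK) → (M_WAIT, beep)
  (M_SCAN, SIG_FULL) → (M_HALT, rotate)
  (M_SCAN, SIG_FOUND) → (M_HALT, beep)
  (M_SCAN, SIG_FAIL) → (M_SCAN, brake)
  (M_SCAN, SIG_NEAR) → (M_PICK, drive_fwd)  ← event matches
event = SIG_NEAR selects (M_PICK, drive_fwd)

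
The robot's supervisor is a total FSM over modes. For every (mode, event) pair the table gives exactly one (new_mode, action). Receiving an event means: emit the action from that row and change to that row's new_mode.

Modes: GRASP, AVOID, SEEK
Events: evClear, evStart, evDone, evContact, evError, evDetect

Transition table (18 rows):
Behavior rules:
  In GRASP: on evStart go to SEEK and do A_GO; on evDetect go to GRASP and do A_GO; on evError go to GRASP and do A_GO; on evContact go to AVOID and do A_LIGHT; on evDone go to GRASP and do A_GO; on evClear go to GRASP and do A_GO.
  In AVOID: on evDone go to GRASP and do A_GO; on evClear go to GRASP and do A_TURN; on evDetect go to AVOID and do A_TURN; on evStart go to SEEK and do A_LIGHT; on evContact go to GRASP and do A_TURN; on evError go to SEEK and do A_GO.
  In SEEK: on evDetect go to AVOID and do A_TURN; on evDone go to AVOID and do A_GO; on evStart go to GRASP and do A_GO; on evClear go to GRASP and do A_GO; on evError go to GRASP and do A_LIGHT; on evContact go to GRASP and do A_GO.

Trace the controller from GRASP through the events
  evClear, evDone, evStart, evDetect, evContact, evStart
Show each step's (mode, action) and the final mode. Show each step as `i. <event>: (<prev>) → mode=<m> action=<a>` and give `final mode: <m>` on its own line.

final mode: SEEK

1. evClear: (GRASP) → mode=GRASP action=A_GO
2. evDone: (GRASP) → mode=GRASP action=A_GO
3. evStart: (GRASP) → mode=SEEK action=A_GO
4. evDetect: (SEEK) → mode=AVOID action=A_TURN
5. evContact: (AVOID) → mode=GRASP action=A_TURN
6. evStart: (GRASP) → mode=SEEK action=A_GO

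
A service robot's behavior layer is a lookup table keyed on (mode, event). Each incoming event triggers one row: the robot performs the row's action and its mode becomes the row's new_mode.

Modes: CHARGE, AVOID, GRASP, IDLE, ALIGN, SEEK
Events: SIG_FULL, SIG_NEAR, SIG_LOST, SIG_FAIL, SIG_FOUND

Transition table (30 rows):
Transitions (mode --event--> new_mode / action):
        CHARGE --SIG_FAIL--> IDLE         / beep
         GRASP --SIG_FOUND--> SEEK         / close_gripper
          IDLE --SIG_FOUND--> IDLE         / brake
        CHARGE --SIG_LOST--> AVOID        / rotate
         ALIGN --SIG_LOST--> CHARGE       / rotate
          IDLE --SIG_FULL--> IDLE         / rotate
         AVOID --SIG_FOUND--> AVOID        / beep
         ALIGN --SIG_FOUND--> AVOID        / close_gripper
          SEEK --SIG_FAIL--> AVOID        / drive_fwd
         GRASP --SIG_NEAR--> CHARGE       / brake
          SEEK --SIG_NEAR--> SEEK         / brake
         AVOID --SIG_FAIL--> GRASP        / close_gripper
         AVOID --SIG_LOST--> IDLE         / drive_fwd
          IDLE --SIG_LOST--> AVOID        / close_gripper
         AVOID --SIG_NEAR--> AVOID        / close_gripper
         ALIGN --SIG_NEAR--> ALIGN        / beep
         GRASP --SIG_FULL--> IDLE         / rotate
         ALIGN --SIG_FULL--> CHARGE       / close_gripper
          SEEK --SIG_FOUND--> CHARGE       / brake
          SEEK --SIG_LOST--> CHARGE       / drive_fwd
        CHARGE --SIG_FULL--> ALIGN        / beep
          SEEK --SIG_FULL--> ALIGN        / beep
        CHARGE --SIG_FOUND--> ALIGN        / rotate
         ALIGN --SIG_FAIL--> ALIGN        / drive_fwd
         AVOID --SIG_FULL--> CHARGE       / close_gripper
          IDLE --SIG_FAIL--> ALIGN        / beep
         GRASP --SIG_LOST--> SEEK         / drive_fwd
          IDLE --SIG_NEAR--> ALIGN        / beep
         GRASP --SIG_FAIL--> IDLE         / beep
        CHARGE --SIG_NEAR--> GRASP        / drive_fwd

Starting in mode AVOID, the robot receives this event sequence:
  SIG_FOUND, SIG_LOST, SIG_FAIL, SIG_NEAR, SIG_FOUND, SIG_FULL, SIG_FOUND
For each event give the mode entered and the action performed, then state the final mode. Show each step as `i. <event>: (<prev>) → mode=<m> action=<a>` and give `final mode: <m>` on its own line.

1. SIG_FOUND: (AVOID) → mode=AVOID action=beep
2. SIG_LOST: (AVOID) → mode=IDLE action=drive_fwd
3. SIG_FAIL: (IDLE) → mode=ALIGN action=beep
4. SIG_NEAR: (ALIGN) → mode=ALIGN action=beep
5. SIG_FOUND: (ALIGN) → mode=AVOID action=close_gripper
6. SIG_FULL: (AVOID) → mode=CHARGE action=close_gripper
7. SIG_FOUND: (CHARGE) → mode=ALIGN action=rotate

final mode: ALIGN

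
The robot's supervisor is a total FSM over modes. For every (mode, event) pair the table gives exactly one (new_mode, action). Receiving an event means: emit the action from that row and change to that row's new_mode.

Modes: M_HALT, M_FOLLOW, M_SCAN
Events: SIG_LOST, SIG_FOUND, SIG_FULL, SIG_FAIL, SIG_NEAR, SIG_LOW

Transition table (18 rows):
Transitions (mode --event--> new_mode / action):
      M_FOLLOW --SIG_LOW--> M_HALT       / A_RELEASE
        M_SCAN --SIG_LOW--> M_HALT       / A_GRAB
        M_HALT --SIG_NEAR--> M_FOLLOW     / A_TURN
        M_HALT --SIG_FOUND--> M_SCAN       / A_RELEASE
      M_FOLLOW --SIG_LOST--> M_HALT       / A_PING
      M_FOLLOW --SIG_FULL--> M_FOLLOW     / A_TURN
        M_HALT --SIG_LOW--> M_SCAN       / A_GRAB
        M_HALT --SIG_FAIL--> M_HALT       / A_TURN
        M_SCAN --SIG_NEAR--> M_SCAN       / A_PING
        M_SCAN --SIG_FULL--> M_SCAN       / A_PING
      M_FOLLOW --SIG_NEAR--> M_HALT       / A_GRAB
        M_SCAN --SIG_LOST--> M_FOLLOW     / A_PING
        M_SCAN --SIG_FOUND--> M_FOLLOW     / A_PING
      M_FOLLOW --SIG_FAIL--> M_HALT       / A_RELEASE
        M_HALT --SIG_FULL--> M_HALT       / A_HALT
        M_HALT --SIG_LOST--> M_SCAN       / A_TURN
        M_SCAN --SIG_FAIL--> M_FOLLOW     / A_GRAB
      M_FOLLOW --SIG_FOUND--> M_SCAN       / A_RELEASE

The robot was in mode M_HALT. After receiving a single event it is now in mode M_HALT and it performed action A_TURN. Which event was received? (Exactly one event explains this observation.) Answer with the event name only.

try SIG_LOST: (M_HALT, SIG_LOST) → (M_SCAN, A_TURN)
try SIG_FOUND: (M_HALT, SIG_FOUND) → (M_SCAN, A_RELEASE)
try SIG_FULL: (M_HALT, SIG_FULL) → (M_HALT, A_HALT)
try SIG_FAIL: (M_HALT, SIG_FAIL) → (M_HALT, A_TURN)  ← matches
try SIG_NEAR: (M_HALT, SIG_NEAR) → (M_FOLLOW, A_TURN)
try SIG_LOW: (M_HALT, SIG_LOW) → (M_SCAN, A_GRAB)

SIG_FAIL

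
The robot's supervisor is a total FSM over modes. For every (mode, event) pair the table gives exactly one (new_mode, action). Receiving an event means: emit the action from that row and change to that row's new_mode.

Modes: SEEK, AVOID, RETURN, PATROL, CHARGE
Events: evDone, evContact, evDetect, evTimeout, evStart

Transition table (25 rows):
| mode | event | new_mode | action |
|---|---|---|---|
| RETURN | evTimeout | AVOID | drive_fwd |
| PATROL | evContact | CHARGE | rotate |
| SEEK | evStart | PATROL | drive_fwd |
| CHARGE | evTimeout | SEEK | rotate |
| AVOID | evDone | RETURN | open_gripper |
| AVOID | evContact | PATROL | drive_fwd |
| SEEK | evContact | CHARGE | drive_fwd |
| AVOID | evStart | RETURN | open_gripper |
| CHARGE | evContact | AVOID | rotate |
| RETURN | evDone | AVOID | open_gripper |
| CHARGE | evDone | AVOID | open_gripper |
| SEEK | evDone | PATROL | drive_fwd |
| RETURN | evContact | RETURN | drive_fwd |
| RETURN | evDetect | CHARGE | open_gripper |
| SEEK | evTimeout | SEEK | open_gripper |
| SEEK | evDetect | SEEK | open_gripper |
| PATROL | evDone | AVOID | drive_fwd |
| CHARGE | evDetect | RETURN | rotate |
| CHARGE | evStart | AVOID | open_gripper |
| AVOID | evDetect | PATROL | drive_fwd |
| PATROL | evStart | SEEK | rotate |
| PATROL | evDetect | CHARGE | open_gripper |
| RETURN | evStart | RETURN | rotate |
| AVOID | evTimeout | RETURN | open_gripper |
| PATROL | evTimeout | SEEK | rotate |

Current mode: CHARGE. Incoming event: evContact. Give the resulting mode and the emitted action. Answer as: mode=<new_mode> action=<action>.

current mode = CHARGE; filter table to that mode:
  (CHARGE, evTimeout) → (SEEK, rotate)
  (CHARGE, evContact) → (AVOID, rotate)  ← event matches
  (CHARGE, evDone) → (AVOID, open_gripper)
  (CHARGE, evDetect) → (RETURN, rotate)
  (CHARGE, evStart) → (AVOID, open_gripper)
event = evContact selects (AVOID, rotate)

mode=AVOID action=rotate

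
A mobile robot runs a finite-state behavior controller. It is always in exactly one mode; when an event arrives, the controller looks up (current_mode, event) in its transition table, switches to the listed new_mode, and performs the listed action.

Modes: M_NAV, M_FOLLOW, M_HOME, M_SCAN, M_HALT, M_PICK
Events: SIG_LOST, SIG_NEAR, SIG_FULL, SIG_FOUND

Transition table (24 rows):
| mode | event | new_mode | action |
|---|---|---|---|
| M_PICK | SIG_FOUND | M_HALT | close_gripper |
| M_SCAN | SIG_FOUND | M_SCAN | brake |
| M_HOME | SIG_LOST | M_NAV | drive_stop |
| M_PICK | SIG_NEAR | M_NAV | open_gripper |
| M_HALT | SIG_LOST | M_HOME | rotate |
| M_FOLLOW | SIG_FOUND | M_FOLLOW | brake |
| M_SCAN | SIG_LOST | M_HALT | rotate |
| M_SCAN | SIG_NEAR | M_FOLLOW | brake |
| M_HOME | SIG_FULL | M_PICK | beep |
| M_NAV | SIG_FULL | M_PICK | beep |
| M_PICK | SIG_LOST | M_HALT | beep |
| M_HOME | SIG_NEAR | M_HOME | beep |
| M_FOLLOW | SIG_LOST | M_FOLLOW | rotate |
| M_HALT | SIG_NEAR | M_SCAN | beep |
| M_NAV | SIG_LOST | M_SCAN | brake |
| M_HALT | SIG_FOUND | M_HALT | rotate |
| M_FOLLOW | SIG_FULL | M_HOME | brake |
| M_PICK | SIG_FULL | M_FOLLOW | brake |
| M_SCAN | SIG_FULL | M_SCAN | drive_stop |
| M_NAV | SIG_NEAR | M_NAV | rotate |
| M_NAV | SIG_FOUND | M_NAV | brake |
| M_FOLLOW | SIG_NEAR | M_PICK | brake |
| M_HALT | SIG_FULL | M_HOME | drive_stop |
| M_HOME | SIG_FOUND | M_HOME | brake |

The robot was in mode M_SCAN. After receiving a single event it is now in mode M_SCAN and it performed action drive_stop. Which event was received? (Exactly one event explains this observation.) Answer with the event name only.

SIG_FULL

try SIG_LOST: (M_SCAN, SIG_LOST) → (M_HALT, rotate)
try SIG_NEAR: (M_SCAN, SIG_NEAR) → (M_FOLLOW, brake)
try SIG_FULL: (M_SCAN, SIG_FULL) → (M_SCAN, drive_stop)  ← matches
try SIG_FOUND: (M_SCAN, SIG_FOUND) → (M_SCAN, brake)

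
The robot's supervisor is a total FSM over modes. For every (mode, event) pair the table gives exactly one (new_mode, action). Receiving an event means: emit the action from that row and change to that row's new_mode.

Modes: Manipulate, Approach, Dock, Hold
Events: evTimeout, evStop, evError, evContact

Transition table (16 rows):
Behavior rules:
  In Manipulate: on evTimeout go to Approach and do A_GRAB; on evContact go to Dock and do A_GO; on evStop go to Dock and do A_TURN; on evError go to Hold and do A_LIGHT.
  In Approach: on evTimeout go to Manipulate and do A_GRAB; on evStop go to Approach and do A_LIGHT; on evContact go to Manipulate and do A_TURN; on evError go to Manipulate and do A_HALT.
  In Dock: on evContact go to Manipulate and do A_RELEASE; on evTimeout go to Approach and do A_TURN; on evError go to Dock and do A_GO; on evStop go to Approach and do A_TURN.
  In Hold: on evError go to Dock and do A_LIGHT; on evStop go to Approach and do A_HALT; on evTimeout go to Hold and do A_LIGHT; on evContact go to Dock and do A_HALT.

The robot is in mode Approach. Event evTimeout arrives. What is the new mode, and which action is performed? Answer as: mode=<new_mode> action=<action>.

mode=Manipulate action=A_GRAB

current mode = Approach; filter table to that mode:
  (Approach, evTimeout) → (Manipulate, A_GRAB)  ← event matches
  (Approach, evStop) → (Approach, A_LIGHT)
  (Approach, evContact) → (Manipulate, A_TURN)
  (Approach, evError) → (Manipulate, A_HALT)
event = evTimeout selects (Manipulate, A_GRAB)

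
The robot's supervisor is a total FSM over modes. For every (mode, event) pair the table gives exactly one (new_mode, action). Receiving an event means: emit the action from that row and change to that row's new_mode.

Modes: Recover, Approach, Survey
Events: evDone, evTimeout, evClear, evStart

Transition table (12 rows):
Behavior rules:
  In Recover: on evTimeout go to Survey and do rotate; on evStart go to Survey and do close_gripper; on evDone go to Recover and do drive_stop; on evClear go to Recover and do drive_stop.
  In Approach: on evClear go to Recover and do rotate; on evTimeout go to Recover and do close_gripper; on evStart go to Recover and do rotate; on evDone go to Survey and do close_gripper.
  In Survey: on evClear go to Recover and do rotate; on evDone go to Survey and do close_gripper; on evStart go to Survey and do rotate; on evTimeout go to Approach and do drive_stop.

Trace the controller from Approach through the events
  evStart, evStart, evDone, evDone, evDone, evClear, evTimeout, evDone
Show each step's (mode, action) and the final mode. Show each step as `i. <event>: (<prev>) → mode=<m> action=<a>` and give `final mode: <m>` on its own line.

final mode: Survey

1. evStart: (Approach) → mode=Recover action=rotate
2. evStart: (Recover) → mode=Survey action=close_gripper
3. evDone: (Survey) → mode=Survey action=close_gripper
4. evDone: (Survey) → mode=Survey action=close_gripper
5. evDone: (Survey) → mode=Survey action=close_gripper
6. evClear: (Survey) → mode=Recover action=rotate
7. evTimeout: (Recover) → mode=Survey action=rotate
8. evDone: (Survey) → mode=Survey action=close_gripper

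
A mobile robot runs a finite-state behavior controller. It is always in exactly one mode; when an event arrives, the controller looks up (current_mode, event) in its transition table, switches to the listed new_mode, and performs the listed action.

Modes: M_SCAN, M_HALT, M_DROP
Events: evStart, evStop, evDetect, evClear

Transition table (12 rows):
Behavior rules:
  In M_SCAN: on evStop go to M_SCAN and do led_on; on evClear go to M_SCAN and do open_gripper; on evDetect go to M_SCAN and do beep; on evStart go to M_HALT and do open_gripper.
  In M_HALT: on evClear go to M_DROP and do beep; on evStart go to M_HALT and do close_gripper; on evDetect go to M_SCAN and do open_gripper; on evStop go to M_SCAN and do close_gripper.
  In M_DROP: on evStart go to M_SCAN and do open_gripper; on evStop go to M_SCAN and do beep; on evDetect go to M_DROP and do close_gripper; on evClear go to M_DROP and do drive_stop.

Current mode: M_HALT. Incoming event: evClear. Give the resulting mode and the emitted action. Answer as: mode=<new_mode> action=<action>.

mode=M_DROP action=beep

current mode = M_HALT; filter table to that mode:
  (M_HALT, evClear) → (M_DROP, beep)  ← event matches
  (M_HALT, evStart) → (M_HALT, close_gripper)
  (M_HALT, evDetect) → (M_SCAN, open_gripper)
  (M_HALT, evStop) → (M_SCAN, close_gripper)
event = evClear selects (M_DROP, beep)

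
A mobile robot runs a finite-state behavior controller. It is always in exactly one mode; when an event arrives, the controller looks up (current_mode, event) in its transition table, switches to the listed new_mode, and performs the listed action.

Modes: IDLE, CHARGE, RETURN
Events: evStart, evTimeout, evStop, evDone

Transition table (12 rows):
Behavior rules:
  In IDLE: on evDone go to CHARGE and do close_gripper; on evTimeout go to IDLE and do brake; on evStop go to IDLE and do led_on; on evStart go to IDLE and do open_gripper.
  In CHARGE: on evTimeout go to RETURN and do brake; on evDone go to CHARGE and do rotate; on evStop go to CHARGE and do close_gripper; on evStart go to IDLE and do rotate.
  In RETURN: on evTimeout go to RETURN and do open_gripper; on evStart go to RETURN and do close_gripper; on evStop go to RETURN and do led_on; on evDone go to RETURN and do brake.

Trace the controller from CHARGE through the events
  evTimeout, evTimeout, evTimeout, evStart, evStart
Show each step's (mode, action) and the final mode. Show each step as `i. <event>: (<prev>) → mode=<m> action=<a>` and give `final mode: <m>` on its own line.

final mode: RETURN

1. evTimeout: (CHARGE) → mode=RETURN action=brake
2. evTimeout: (RETURN) → mode=RETURN action=open_gripper
3. evTimeout: (RETURN) → mode=RETURN action=open_gripper
4. evStart: (RETURN) → mode=RETURN action=close_gripper
5. evStart: (RETURN) → mode=RETURN action=close_gripper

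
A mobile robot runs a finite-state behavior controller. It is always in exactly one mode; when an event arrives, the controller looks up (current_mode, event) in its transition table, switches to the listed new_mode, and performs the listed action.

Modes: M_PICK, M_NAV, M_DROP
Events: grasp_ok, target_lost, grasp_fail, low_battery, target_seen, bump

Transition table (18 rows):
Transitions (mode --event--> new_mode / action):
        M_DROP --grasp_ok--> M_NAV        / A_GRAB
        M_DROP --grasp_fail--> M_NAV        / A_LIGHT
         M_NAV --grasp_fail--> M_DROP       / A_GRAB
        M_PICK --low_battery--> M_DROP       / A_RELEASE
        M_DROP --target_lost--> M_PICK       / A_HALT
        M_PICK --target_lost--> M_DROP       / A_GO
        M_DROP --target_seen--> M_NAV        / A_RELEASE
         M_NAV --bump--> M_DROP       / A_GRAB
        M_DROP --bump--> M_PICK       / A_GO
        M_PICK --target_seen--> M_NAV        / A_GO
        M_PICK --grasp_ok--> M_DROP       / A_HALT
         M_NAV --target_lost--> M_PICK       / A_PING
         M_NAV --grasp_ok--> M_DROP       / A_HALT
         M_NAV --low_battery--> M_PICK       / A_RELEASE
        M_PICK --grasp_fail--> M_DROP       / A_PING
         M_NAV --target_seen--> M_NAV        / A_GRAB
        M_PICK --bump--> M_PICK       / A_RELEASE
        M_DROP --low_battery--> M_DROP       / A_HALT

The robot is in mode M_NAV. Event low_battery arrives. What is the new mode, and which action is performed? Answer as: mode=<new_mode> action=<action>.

current mode = M_NAV; filter table to that mode:
  (M_NAV, grasp_fail) → (M_DROP, A_GRAB)
  (M_NAV, bump) → (M_DROP, A_GRAB)
  (M_NAV, target_lost) → (M_PICK, A_PING)
  (M_NAV, grasp_ok) → (M_DROP, A_HALT)
  (M_NAV, low_battery) → (M_PICK, A_RELEASE)  ← event matches
  (M_NAV, target_seen) → (M_NAV, A_GRAB)
event = low_battery selects (M_PICK, A_RELEASE)

mode=M_PICK action=A_RELEASE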